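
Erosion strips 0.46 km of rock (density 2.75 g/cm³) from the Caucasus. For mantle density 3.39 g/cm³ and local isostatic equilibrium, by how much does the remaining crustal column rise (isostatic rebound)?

Unloading: uplift u = e ρ_c/ρ_m = 0.46 km × 2.75/3.39 = 0.373 km.

0.373 km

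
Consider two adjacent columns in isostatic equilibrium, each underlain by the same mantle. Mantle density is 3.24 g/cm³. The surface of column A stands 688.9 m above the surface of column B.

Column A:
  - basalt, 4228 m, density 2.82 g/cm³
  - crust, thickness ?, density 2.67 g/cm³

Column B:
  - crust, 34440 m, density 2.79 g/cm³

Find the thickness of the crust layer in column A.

Take the compensation level at the base of the deeper column (depth z_c below the surface of column A) and equate Σ ρ_i t_i down to z_c; mantle fills any gap and the z_c terms cancel.
Column A: 4228×2.82 + x×2.67 + (z_c − 4228 − x)×3.24
Column B: 688.9×0 + 34440×2.79 + (z_c − 688.9 − 34440)×3.24
The z_c×3.24 term appears on both sides and cancels. Collect the known terms of each column as K = Σ(ρt)_known − 3.24 × (depth of known layers): K_A = 11922.96 − 3.24×4228 = −1775.76; K_B = 96087.6 − 3.24×(688.9 + 34440) = −17730.036.
Balance: K_A − x×(3.24 − 2.67) = K_B, so x = (K_A − K_B)/(3.24 − 2.67) = 15954.3/0.57 = 28000 m.

28000 m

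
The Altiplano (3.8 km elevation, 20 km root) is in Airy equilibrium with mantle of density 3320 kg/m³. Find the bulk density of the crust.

ρ_c h = (ρ_m − ρ_c) r → ρ_c (h + r) = ρ_m r → ρ_c = ρ_m r / (h + r).
ρ_c = 3320 × 20 km / (3.8 km + 20 km) = 2790 kg/m³.

2790 kg/m³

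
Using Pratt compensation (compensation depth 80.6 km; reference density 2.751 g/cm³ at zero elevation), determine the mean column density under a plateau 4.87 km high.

2.59 g/cm³

Pratt balance: ρ_ref D = ρ (D + h).
ρ = ρ_ref D/(D + h) = 2.751 × 80.6 km/(80.6 km + 4.87 km) = 2.59 g/cm³.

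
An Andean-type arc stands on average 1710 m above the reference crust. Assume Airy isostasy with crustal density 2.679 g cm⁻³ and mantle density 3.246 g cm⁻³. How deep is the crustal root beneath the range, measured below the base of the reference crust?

Equating mass per unit area of the two columns: the weight of the topography is balanced by the buoyancy of the root, ρ_c h = (ρ_m − ρ_c) r.
r = h · ρ_c / (ρ_m − ρ_c) = 1710 m × 2.679 / (3.246 − 2.679) = 8080 m.

8080 m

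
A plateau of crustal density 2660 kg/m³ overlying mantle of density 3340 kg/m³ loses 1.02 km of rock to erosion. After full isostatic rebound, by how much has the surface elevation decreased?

0.208 km

Rebound u = e ρ_c/ρ_m = 1.02 km × 2660/3340 = 0.8123 km.
Net surface drop = e − u = 1.02 km − 0.8123 km = e (ρ_m − ρ_c)/ρ_m = 0.208 km.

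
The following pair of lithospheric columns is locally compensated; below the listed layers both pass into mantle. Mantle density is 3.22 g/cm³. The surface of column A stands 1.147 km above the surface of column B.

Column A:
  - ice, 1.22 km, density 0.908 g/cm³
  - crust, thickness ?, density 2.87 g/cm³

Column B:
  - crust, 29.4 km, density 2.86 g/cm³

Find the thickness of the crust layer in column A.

Take the compensation level at the base of the deeper column (depth z_c below the surface of column A) and equate Σ ρ_i t_i down to z_c; mantle fills any gap and the z_c terms cancel.
Column A: 1.22×0.908 + x×2.87 + (z_c − 1.22 − x)×3.22
Column B: 1.147×0 + 29.4×2.86 + (z_c − 1.147 − 29.4)×3.22
The z_c×3.22 term appears on both sides and cancels. Collect the known terms of each column as K = Σ(ρt)_known − 3.22 × (depth of known layers): K_A = 1.10776 − 3.22×1.22 = −2.82064; K_B = 84.084 − 3.22×(1.147 + 29.4) = −14.27734.
Balance: K_A − x×(3.22 − 2.87) = K_B, so x = (K_A − K_B)/(3.22 − 2.87) = 11.4567/0.35 = 32.7 km.

32.7 km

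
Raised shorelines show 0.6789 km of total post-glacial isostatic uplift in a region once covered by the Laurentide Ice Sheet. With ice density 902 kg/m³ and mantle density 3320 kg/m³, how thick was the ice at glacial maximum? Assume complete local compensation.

2.5 km

u = t ρ_ice/ρ_m → t = u ρ_m/ρ_ice = 0.6789 km × 3320/902 = 2.5 km.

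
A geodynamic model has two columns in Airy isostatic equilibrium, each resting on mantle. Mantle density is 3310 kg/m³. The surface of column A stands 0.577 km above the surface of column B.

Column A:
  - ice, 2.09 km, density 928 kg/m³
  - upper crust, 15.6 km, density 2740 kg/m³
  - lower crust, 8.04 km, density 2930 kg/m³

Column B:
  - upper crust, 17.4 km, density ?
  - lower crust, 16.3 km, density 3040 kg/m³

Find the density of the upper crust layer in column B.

Take the compensation level at the base of the deeper column (depth z_c below the surface of column A) and equate Σ ρ_i t_i down to z_c; mantle fills any gap and the z_c terms cancel.
Column A: 2.09×928 + 15.6×2740 + 8.04×2930 + (z_c − 25.73)×3310
Column B: 0.577×0 + 17.4×ρ + 16.3×3040 + (z_c − 0.577 − 33.7)×3310
The z_c×3310 term appears on both sides and cancels. Collect the known terms of each column as K = Σ(ρt)_known − 3310 × (depth of known layers): K_A = 68240.72 − 3310×25.73 = −16925.58; K_B = 49552 − 3310×(0.577 + 33.7) = −63904.87.
Balance: K_A = K_B + 17.4×ρ, so ρ = (K_A − K_B)/17.4 = 46979.3/17.4 = 2700 kg/m³.

2700 kg/m³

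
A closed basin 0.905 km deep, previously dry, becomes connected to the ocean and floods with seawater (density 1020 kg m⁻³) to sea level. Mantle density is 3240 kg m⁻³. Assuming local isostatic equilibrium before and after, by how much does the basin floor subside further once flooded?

0.416 km

After flooding the water column is d + s deep. Its weight must equal the weight of mantle displaced by the extra subsidence s: (d + s) ρ_w = s ρ_m.
s = d ρ_w / (ρ_m − ρ_w) = 0.905 km × 1020/(3240 − 1020) = 0.416 km.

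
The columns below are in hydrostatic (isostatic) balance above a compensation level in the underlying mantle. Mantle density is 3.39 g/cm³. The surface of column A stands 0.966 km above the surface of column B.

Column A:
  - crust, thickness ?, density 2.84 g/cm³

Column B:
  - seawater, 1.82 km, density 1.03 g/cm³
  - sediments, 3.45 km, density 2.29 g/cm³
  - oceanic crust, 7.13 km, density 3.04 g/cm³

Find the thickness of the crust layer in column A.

Take the compensation level at the base of the deeper column (depth z_c below the surface of column A) and equate Σ ρ_i t_i down to z_c; mantle fills any gap and the z_c terms cancel.
Column A: x×2.84 + (z_c − 0 − x)×3.39
Column B: 0.966×0 + 1.82×1.03 + 3.45×2.29 + 7.13×3.04 + (z_c − 0.966 − 12.4)×3.39
The z_c×3.39 term appears on both sides and cancels. Collect the known terms of each column as K = Σ(ρt)_known − 3.39 × (depth of known layers): K_A = 0 − 3.39×0 = 0; K_B = 31.4503 − 3.39×(0.966 + 12.4) = −13.86044.
Balance: K_A − x×(3.39 − 2.84) = K_B, so x = (K_A − K_B)/(3.39 − 2.84) = 13.8604/0.55 = 25.2 km.

25.2 km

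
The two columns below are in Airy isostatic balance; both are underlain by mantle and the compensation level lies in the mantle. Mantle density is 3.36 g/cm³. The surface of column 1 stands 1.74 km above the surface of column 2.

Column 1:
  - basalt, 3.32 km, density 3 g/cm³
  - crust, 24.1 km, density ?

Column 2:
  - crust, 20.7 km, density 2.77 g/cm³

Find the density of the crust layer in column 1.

2.66 g/cm³

Take the compensation level at the base of the deeper column (depth z_c below the surface of column 1) and equate Σ ρ_i t_i down to z_c; mantle fills any gap and the z_c terms cancel.
Column 1: 3.32×3 + 24.1×ρ + (z_c − 27.42)×3.36
Column 2: 1.74×0 + 20.7×2.77 + (z_c − 1.74 − 20.7)×3.36
The z_c×3.36 term appears on both sides and cancels. Collect the known terms of each column as K = Σ(ρt)_known − 3.36 × (depth of known layers): K_1 = 9.96 − 3.36×27.42 = −82.1712; K_2 = 57.339 − 3.36×(1.74 + 20.7) = −18.0594.
Balance: K_1 + 24.1×ρ = K_2, so ρ = (K_2 − K_1)/24.1 = 64.1118/24.1 = 2.66 g/cm³.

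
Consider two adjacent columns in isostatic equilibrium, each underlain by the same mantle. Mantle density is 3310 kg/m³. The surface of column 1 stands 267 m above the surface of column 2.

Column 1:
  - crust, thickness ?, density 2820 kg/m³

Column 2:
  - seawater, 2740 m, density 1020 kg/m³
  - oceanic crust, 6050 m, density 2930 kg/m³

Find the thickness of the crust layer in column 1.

Take the compensation level at the base of the deeper column (depth z_c below the surface of column 1) and equate Σ ρ_i t_i down to z_c; mantle fills any gap and the z_c terms cancel.
Column 1: x×2820 + (z_c − 0 − x)×3310
Column 2: 267×0 + 2740×1020 + 6050×2930 + (z_c − 267 − 8790)×3310
The z_c×3310 term appears on both sides and cancels. Collect the known terms of each column as K = Σ(ρt)_known − 3310 × (depth of known layers): K_1 = 0 − 3310×0 = 0; K_2 = 20521300 − 3310×(267 + 8790) = −9457370.
Balance: K_1 − x×(3310 − 2820) = K_2, so x = (K_1 − K_2)/(3310 − 2820) = 9457370/490 = 19300 m.

19300 m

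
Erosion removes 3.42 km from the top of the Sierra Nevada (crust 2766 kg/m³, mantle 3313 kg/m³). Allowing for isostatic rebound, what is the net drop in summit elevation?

0.565 km

Rebound u = e ρ_c/ρ_m = 3.42 km × 2766/3313 = 2.855 km.
Net surface drop = e − u = 3.42 km − 2.855 km = e (ρ_m − ρ_c)/ρ_m = 0.565 km.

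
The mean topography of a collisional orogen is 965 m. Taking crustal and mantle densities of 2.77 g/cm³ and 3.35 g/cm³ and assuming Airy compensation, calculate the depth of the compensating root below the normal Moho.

Balancing pressure at the compensation depth: the weight of the topography is balanced by the buoyancy of the root, ρ_c h = (ρ_m − ρ_c) r.
r = h · ρ_c / (ρ_m − ρ_c) = 965 m × 2.77 / (3.35 − 2.77) = 4610 m.

4610 m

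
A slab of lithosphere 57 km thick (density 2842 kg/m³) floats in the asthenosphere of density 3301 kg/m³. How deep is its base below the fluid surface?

Draft d = t ρ_obj/ρ_fluid = 57 km × 2842/3301 = 49.1 km.

49.1 km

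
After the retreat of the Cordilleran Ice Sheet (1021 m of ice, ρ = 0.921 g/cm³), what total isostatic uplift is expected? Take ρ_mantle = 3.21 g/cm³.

Removing the load lets mantle flow back in; uplift u satisfies ρ_ice t = ρ_m u.
u = t ρ_ice/ρ_m = 1021 m × 0.921/3.21 = 293 m.

293 m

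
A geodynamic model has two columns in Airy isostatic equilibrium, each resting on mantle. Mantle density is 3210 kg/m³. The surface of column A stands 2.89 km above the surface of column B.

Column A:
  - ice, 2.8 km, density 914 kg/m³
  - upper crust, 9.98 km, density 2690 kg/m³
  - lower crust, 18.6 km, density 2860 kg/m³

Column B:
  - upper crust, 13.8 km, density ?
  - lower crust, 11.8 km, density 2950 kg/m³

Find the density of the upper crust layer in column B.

Take the compensation level at the base of the deeper column (depth z_c below the surface of column A) and equate Σ ρ_i t_i down to z_c; mantle fills any gap and the z_c terms cancel.
Column A: 2.8×914 + 9.98×2690 + 18.6×2860 + (z_c − 31.38)×3210
Column B: 2.89×0 + 13.8×ρ + 11.8×2950 + (z_c − 2.89 − 25.6)×3210
The z_c×3210 term appears on both sides and cancels. Collect the known terms of each column as K = Σ(ρt)_known − 3210 × (depth of known layers): K_A = 82601.4 − 3210×31.38 = −18128.4; K_B = 34810 − 3210×(2.89 + 25.6) = −56642.9.
Balance: K_A = K_B + 13.8×ρ, so ρ = (K_A − K_B)/13.8 = 38514.5/13.8 = 2790 kg/m³.

2790 kg/m³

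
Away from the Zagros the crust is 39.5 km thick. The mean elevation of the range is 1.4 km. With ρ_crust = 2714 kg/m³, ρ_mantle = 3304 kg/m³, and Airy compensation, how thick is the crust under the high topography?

47.3 km

Root depth r = h ρ_c / (ρ_m − ρ_c) = 1.4 km × 2714 / 590 = 6.44 km.
Total thickness = T + h + r = 39.5 km + 1.4 km + 6.44 km = 47.3 km.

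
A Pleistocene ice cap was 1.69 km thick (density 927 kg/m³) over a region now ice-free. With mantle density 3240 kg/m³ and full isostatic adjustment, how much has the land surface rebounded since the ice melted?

0.484 km

Removing the load lets mantle flow back in; uplift u satisfies ρ_ice t = ρ_m u.
u = t ρ_ice/ρ_m = 1.69 km × 927/3240 = 0.484 km.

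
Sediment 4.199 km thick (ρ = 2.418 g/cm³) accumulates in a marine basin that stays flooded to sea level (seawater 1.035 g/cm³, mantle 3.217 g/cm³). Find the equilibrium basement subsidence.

Submarine loading: the sediment displaces seawater, and the subsidence is in turn flooded, so s (ρ_m − ρ_w) = t (ρ_sed − ρ_w).
s = 4.199 km × (2.418 − 1.035) / (3.217 − 1.035) = 2.66 km.

2.66 km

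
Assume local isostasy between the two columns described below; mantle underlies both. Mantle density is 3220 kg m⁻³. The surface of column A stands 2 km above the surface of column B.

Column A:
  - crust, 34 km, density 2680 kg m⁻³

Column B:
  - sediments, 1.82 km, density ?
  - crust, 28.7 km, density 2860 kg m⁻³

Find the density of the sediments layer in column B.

2350 kg m⁻³

Take the compensation level at the base of the deeper column (depth z_c below the surface of column A) and equate Σ ρ_i t_i down to z_c; mantle fills any gap and the z_c terms cancel.
Column A: 34×2680 + (z_c − 34)×3220
Column B: 2×0 + 1.82×ρ + 28.7×2860 + (z_c − 2 − 30.52)×3220
The z_c×3220 term appears on both sides and cancels. Collect the known terms of each column as K = Σ(ρt)_known − 3220 × (depth of known layers): K_A = 91120 − 3220×34 = −18360; K_B = 82082 − 3220×(2 + 30.52) = −22632.4.
Balance: K_A = K_B + 1.82×ρ, so ρ = (K_A − K_B)/1.82 = 4272.4/1.82 = 2350 kg m⁻³.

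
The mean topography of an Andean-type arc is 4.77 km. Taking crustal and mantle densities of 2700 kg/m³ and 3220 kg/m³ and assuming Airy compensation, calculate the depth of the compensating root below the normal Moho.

In Airy isostatic equilibrium: the weight of the topography is balanced by the buoyancy of the root, ρ_c h = (ρ_m − ρ_c) r.
r = h · ρ_c / (ρ_m − ρ_c) = 4.77 km × 2700 / (3220 − 2700) = 24.8 km.

24.8 km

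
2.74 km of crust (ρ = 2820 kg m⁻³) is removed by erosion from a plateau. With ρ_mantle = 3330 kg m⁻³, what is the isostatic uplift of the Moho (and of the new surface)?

Unloading: uplift u = e ρ_c/ρ_m = 2.74 km × 2820/3330 = 2.32 km.

2.32 km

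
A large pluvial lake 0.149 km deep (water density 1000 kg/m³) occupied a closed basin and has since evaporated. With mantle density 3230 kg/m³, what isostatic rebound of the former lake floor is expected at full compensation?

u = d ρ_w/ρ_m = 0.149 km × 1000/3230 = 0.0461 km.

0.0461 km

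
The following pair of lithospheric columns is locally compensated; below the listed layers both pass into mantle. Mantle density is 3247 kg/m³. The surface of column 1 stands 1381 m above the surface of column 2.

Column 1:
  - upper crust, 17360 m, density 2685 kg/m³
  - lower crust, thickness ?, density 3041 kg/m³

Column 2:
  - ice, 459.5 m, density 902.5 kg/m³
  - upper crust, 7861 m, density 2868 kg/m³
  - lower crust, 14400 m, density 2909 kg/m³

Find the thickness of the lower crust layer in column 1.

Take the compensation level at the base of the deeper column (depth z_c below the surface of column 1) and equate Σ ρ_i t_i down to z_c; mantle fills any gap and the z_c terms cancel.
Column 1: 17360×2685 + x×3041 + (z_c − 17360 − x)×3247
Column 2: 1381×0 + 459.5×902.5 + 7861×2868 + 14400×2909 + (z_c − 1381 − 22720.5)×3247
The z_c×3247 term appears on both sides and cancels. Collect the known terms of each column as K = Σ(ρt)_known − 3247 × (depth of known layers): K_1 = 46611600 − 3247×17360 = −9756320; K_2 = 64849646.8 − 3247×(1381 + 22720.5) = −13407923.8.
Balance: K_1 − x×(3247 − 3041) = K_2, so x = (K_1 − K_2)/(3247 − 3041) = 3651600/206 = 17700 m.

17700 m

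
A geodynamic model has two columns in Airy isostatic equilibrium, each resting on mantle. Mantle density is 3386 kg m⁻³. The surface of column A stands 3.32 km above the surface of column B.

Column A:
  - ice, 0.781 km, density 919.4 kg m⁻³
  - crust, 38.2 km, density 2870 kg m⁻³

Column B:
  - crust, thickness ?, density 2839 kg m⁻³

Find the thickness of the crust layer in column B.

Take the compensation level at the base of the deeper column (depth z_c below the surface of column A) and equate Σ ρ_i t_i down to z_c; mantle fills any gap and the z_c terms cancel.
Column A: 0.781×919.4 + 38.2×2870 + (z_c − 38.981)×3386
Column B: 3.32×0 + x×2839 + (z_c − 3.32 − 0 − x)×3386
The z_c×3386 term appears on both sides and cancels. Collect the known terms of each column as K = Σ(ρt)_known − 3386 × (depth of known layers): K_A = 110352.051 − 3386×38.981 = −21637.6146; K_B = 0 − 3386×(3.32 + 0) = −11241.52.
Balance: K_A = K_B − x×(3386 − 2839), so x = (K_B − K_A)/(3386 − 2839) = 10396.1/547 = 19 km.

19 km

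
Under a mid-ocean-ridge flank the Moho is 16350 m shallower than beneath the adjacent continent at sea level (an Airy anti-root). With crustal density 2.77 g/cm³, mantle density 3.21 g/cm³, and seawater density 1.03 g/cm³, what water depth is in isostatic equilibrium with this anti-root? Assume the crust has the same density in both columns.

4130 m

Replacing a thickness d of crust by seawater at the top must be balanced by replacing crust with mantle at the base: d (ρ_c − ρ_w) = a (ρ_m − ρ_c).
d = a (ρ_m − ρ_c)/(ρ_c − ρ_w) = 16350 m × 0.44/1.74 = 4130 m.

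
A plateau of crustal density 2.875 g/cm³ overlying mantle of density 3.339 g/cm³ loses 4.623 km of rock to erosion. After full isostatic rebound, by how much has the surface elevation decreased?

Rebound u = e ρ_c/ρ_m = 4.623 km × 2.875/3.339 = 3.981 km.
Net surface drop = e − u = 4.623 km − 3.981 km = e (ρ_m − ρ_c)/ρ_m = 0.642 km.

0.642 km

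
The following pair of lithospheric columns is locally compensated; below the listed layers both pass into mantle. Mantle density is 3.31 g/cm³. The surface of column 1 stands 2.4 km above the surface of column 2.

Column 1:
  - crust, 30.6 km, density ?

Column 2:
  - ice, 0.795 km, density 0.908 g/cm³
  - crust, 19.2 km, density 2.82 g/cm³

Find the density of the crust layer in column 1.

2.68 g/cm³

Take the compensation level at the base of the deeper column (depth z_c below the surface of column 1) and equate Σ ρ_i t_i down to z_c; mantle fills any gap and the z_c terms cancel.
Column 1: 30.6×ρ + (z_c − 30.6)×3.31
Column 2: 2.4×0 + 0.795×0.908 + 19.2×2.82 + (z_c − 2.4 − 19.995)×3.31
The z_c×3.31 term appears on both sides and cancels. Collect the known terms of each column as K = Σ(ρt)_known − 3.31 × (depth of known layers): K_1 = 0 − 3.31×30.6 = −101.286; K_2 = 54.86586 − 3.31×(2.4 + 19.995) = −19.26159.
Balance: K_1 + 30.6×ρ = K_2, so ρ = (K_2 − K_1)/30.6 = 82.0244/30.6 = 2.68 g/cm³.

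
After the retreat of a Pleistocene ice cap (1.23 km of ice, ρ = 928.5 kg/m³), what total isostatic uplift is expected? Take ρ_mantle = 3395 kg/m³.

Removing the load lets mantle flow back in; uplift u satisfies ρ_ice t = ρ_m u.
u = t ρ_ice/ρ_m = 1.23 km × 928.5/3395 = 0.336 km.

0.336 km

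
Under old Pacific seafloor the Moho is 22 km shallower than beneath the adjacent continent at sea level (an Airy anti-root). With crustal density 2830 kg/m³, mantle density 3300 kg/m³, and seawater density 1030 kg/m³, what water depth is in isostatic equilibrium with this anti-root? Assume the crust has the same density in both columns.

Replacing a thickness d of crust by seawater at the top must be balanced by replacing crust with mantle at the base: d (ρ_c − ρ_w) = a (ρ_m − ρ_c).
d = a (ρ_m − ρ_c)/(ρ_c − ρ_w) = 22 km × 470/1800 = 5.74 km.

5.74 km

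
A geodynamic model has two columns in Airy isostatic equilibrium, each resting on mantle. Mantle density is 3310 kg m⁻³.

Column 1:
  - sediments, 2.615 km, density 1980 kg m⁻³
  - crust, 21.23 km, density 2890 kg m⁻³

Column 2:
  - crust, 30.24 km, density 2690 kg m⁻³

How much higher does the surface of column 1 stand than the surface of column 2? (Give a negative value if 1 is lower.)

For any compensation level in the mantle, the mantle terms cancel and isostasy reduces to e = (Σt_1 − Σt_2) − (Σ(ρt)_1 − Σ(ρt)_2) / ρ_m.
Σt_1 = 23.845 km; Σt_2 = 30.24 km; Σ(ρt)_1 = 66532.4; Σ(ρt)_2 = 81345.6 (in km·kg m⁻³).
e = (23.845 − 30.24) − (66532.4 − 81345.6) / 3310 = −1.92 km.

−1.92 km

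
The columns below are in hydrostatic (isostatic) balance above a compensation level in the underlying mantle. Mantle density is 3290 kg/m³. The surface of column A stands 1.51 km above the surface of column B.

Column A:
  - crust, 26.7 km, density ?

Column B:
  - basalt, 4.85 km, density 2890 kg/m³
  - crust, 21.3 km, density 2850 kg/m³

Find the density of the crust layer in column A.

2680 kg/m³

Take the compensation level at the base of the deeper column (depth z_c below the surface of column A) and equate Σ ρ_i t_i down to z_c; mantle fills any gap and the z_c terms cancel.
Column A: 26.7×ρ + (z_c − 26.7)×3290
Column B: 1.51×0 + 4.85×2890 + 21.3×2850 + (z_c − 1.51 − 26.15)×3290
The z_c×3290 term appears on both sides and cancels. Collect the known terms of each column as K = Σ(ρt)_known − 3290 × (depth of known layers): K_A = 0 − 3290×26.7 = −87843; K_B = 74721.5 − 3290×(1.51 + 26.15) = −16279.9.
Balance: K_A + 26.7×ρ = K_B, so ρ = (K_B − K_A)/26.7 = 71563.1/26.7 = 2680 kg/m³.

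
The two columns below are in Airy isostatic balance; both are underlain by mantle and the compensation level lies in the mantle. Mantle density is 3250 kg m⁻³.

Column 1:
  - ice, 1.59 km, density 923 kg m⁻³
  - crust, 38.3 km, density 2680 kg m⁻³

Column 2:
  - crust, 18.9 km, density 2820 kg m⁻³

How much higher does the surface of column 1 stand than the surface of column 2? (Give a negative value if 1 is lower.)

For any compensation level in the mantle, the mantle terms cancel and isostasy reduces to e = (Σt_1 − Σt_2) − (Σ(ρt)_1 − Σ(ρt)_2) / ρ_m.
Σt_1 = 39.89 km; Σt_2 = 18.9 km; Σ(ρt)_1 = 104111.57; Σ(ρt)_2 = 53298 (in km·kg m⁻³).
e = (39.89 − 18.9) − (104111.57 − 53298) / 3250 = 5.36 km.

5.36 km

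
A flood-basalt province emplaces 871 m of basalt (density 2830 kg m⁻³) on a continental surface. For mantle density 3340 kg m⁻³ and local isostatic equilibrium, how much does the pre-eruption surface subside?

738 m

Subaerial loading: s = t ρ_load / ρ_m.
s = 871 m × 2830/3340 = 738 m.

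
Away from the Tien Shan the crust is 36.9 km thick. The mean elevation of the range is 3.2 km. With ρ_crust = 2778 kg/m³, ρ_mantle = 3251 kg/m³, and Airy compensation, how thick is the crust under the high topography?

58.9 km

Root depth r = h ρ_c / (ρ_m − ρ_c) = 3.2 km × 2778 / 473 = 18.79 km.
Total thickness = T + h + r = 36.9 km + 3.2 km + 18.79 km = 58.9 km.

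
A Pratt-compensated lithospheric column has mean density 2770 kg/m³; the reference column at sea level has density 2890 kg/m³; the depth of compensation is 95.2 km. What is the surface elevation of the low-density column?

ρ_ref D = ρ (D + h) → h = D (ρ_ref − ρ)/ρ.
h = 95.2 km × (2890 − 2770)/2770 = 4.12 km.

4.12 km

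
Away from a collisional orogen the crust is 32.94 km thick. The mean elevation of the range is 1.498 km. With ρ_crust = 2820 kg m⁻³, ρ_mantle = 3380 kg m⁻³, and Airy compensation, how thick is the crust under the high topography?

Root depth r = h ρ_c / (ρ_m − ρ_c) = 1.498 km × 2820 / 560 = 7.543 km.
Total thickness = T + h + r = 32.94 km + 1.498 km + 7.543 km = 42 km.

42 km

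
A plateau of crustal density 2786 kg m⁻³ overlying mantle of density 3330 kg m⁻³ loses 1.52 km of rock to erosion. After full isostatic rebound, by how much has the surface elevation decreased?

0.248 km

Rebound u = e ρ_c/ρ_m = 1.52 km × 2786/3330 = 1.272 km.
Net surface drop = e − u = 1.52 km − 1.272 km = e (ρ_m − ρ_c)/ρ_m = 0.248 km.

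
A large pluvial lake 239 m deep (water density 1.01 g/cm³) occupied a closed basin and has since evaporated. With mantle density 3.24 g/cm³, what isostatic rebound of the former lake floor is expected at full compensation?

74.5 m

u = d ρ_w/ρ_m = 239 m × 1.01/3.24 = 74.5 m.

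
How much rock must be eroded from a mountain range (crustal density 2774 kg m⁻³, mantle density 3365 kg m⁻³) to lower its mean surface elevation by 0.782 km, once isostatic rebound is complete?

4.45 km

Net drop Δ = e − u = e − e ρ_c/ρ_m = e (ρ_m − ρ_c)/ρ_m.
e = Δ ρ_m/(ρ_m − ρ_c) = 0.782 km × 3365/591 = 4.45 km.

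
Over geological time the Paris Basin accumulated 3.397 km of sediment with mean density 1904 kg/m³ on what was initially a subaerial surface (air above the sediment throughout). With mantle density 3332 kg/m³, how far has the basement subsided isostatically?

Subaerial load: s = t ρ_sed / ρ_m = 3.397 km × 1904/3332 = 1.94 km.

1.94 km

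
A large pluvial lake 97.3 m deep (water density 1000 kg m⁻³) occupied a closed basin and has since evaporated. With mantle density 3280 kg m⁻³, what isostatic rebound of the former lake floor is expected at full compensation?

u = d ρ_w/ρ_m = 97.3 m × 1000/3280 = 29.7 m.

29.7 m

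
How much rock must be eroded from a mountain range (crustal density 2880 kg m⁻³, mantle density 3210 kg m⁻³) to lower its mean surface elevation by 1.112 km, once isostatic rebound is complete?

10.8 km

Net drop Δ = e − u = e − e ρ_c/ρ_m = e (ρ_m − ρ_c)/ρ_m.
e = Δ ρ_m/(ρ_m − ρ_c) = 1.112 km × 3210/330 = 10.8 km.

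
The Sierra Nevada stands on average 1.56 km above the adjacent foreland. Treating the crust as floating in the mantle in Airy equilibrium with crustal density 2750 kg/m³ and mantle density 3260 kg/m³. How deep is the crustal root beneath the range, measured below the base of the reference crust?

8.41 km

Isostatic balance requires: the weight of the topography is balanced by the buoyancy of the root, ρ_c h = (ρ_m − ρ_c) r.
r = h · ρ_c / (ρ_m − ρ_c) = 1.56 km × 2750 / (3260 − 2750) = 8.41 km.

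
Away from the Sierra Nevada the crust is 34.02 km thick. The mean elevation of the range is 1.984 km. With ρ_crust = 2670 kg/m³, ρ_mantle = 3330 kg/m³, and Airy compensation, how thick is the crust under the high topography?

Root depth r = h ρ_c / (ρ_m − ρ_c) = 1.984 km × 2670 / 660 = 8.026 km.
Total thickness = T + h + r = 34.02 km + 1.984 km + 8.026 km = 44 km.

44 km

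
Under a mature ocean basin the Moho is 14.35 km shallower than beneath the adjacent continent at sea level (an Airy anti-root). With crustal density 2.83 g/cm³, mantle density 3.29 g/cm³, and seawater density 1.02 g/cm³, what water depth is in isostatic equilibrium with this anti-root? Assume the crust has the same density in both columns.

3.65 km

Replacing a thickness d of crust by seawater at the top must be balanced by replacing crust with mantle at the base: d (ρ_c − ρ_w) = a (ρ_m − ρ_c).
d = a (ρ_m − ρ_c)/(ρ_c − ρ_w) = 14.35 km × 0.46/1.81 = 3.65 km.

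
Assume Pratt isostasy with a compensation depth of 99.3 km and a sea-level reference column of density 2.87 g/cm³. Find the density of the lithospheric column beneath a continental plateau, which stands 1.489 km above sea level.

2.83 g/cm³

Pratt balance: ρ_ref D = ρ (D + h).
ρ = ρ_ref D/(D + h) = 2.87 × 99.3 km/(99.3 km + 1.489 km) = 2.83 g/cm³.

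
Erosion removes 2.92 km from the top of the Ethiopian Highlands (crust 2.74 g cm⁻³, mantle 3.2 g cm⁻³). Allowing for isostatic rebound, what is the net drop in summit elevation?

Rebound u = e ρ_c/ρ_m = 2.92 km × 2.74/3.2 = 2.5 km.
Net surface drop = e − u = 2.92 km − 2.5 km = e (ρ_m − ρ_c)/ρ_m = 0.42 km.

0.42 km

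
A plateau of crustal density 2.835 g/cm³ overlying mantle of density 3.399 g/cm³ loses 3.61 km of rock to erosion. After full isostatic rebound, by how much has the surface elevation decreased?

0.599 km

Rebound u = e ρ_c/ρ_m = 3.61 km × 2.835/3.399 = 3.011 km.
Net surface drop = e − u = 3.61 km − 3.011 km = e (ρ_m − ρ_c)/ρ_m = 0.599 km.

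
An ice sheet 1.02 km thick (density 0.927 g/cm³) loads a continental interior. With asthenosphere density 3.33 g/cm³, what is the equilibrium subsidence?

Balancing pressure at the compensation depth: the ice load ρ_ice t is balanced by mantle displaced below, ρ_m s.
s = t ρ_ice / ρ_m = 1.02 km × 0.927/3.33 = 0.284 km.

0.284 km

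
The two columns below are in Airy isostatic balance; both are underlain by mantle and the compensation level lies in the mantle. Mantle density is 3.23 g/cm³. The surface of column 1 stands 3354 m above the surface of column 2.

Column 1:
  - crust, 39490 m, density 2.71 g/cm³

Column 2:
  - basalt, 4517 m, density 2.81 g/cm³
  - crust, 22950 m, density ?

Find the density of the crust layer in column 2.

Take the compensation level at the base of the deeper column (depth z_c below the surface of column 1) and equate Σ ρ_i t_i down to z_c; mantle fills any gap and the z_c terms cancel.
Column 1: 39490×2.71 + (z_c − 39490)×3.23
Column 2: 3354×0 + 4517×2.81 + 22950×ρ + (z_c − 3354 − 27467)×3.23
The z_c×3.23 term appears on both sides and cancels. Collect the known terms of each column as K = Σ(ρt)_known − 3.23 × (depth of known layers): K_1 = 107017.9 − 3.23×39490 = −20534.8; K_2 = 12692.77 − 3.23×(3354 + 27467) = −86859.06.
Balance: K_1 = K_2 + 22950×ρ, so ρ = (K_1 − K_2)/22950 = 66324.3/22950 = 2.89 g/cm³.

2.89 g/cm³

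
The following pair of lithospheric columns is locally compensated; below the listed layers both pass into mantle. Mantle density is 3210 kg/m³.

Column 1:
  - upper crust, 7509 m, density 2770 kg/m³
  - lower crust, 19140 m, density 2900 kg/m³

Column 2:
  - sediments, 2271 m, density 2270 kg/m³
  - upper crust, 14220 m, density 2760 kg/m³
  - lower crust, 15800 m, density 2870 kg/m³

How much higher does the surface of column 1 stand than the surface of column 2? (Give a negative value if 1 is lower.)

For any compensation level in the mantle, the mantle terms cancel and isostasy reduces to e = (Σt_1 − Σt_2) − (Σ(ρt)_1 − Σ(ρt)_2) / ρ_m.
Σt_1 = 26649 m; Σt_2 = 32291 m; Σ(ρt)_1 = 76305930; Σ(ρt)_2 = 89748370 (in m·kg/m³).
e = (26649 − 32291) − (76305930 − 89748370) / 3210 = −1450 m.

−1450 m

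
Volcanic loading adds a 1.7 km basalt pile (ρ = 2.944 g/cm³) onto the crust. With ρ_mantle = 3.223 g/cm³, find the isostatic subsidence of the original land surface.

Subaerial loading: s = t ρ_load / ρ_m.
s = 1.7 km × 2.944/3.223 = 1.55 km.

1.55 km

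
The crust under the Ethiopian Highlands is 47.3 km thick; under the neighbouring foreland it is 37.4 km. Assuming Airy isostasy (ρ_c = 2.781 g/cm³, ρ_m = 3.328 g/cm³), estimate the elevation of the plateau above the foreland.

Excess crust Δ = 47.3 km − 37.4 km = 9.9 km, split between elevation h and root r with h + r = Δ.
Airy balance ρ_c h = (ρ_m − ρ_c) r gives r = h ρ_c/(ρ_m − ρ_c), so h (1 + ρ_c/(ρ_m − ρ_c)) = Δ, i.e. h = Δ (ρ_m − ρ_c)/ρ_m.
h = 9.9 km × 0.547/3.328 = 1.63 km.

1.63 km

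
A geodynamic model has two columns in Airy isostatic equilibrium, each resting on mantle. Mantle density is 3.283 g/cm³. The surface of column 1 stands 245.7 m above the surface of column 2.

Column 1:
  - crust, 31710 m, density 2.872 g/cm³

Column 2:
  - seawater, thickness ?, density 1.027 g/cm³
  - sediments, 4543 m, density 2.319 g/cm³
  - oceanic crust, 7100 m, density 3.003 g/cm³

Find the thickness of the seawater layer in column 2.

2600 m

Take the compensation level at the base of the deeper column (depth z_c below the surface of column 1) and equate Σ ρ_i t_i down to z_c; mantle fills any gap and the z_c terms cancel.
Column 1: 31710×2.872 + (z_c − 31710)×3.283
Column 2: 245.7×0 + x×1.027 + 4543×2.319 + 7100×3.003 + (z_c − 245.7 − 11643 − x)×3.283
The z_c×3.283 term appears on both sides and cancels. Collect the known terms of each column as K = Σ(ρt)_known − 3.283 × (depth of known layers): K_1 = 91071.12 − 3.283×31710 = −13032.81; K_2 = 31856.517 − 3.283×(245.7 + 11643) = −7174.0851.
Balance: K_1 = K_2 − x×(3.283 − 1.027), so x = (K_2 − K_1)/(3.283 − 1.027) = 5858.72/2.256 = 2600 m.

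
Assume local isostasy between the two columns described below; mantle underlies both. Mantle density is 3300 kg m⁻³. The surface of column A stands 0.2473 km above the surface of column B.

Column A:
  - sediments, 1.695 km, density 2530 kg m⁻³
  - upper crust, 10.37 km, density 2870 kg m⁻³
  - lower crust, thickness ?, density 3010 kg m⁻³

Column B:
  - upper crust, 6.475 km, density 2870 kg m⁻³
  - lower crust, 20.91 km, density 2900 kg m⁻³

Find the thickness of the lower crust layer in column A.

Take the compensation level at the base of the deeper column (depth z_c below the surface of column A) and equate Σ ρ_i t_i down to z_c; mantle fills any gap and the z_c terms cancel.
Column A: 1.695×2530 + 10.37×2870 + x×3010 + (z_c − 12.065 − x)×3300
Column B: 0.2473×0 + 6.475×2870 + 20.91×2900 + (z_c − 0.2473 − 27.385)×3300
The z_c×3300 term appears on both sides and cancels. Collect the known terms of each column as K = Σ(ρt)_known − 3300 × (depth of known layers): K_A = 34050.25 − 3300×12.065 = −5764.25; K_B = 79222.25 − 3300×(0.2473 + 27.385) = −11964.34.
Balance: K_A − x×(3300 − 3010) = K_B, so x = (K_A − K_B)/(3300 − 3010) = 6200.09/290 = 21.4 km.

21.4 km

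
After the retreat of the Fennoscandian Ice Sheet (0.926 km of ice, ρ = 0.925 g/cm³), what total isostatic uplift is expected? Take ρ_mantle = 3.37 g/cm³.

0.254 km

Removing the load lets mantle flow back in; uplift u satisfies ρ_ice t = ρ_m u.
u = t ρ_ice/ρ_m = 0.926 km × 0.925/3.37 = 0.254 km.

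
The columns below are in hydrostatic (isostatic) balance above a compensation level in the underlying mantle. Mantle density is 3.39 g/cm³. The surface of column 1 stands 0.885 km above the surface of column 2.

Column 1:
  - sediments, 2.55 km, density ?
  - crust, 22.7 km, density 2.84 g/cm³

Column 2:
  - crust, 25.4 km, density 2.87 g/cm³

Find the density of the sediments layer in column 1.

Take the compensation level at the base of the deeper column (depth z_c below the surface of column 1) and equate Σ ρ_i t_i down to z_c; mantle fills any gap and the z_c terms cancel.
Column 1: 2.55×ρ + 22.7×2.84 + (z_c − 25.25)×3.39
Column 2: 0.885×0 + 25.4×2.87 + (z_c − 0.885 − 25.4)×3.39
The z_c×3.39 term appears on both sides and cancels. Collect the known terms of each column as K = Σ(ρt)_known − 3.39 × (depth of known layers): K_1 = 64.468 − 3.39×25.25 = −21.1295; K_2 = 72.898 − 3.39×(0.885 + 25.4) = −16.20815.
Balance: K_1 + 2.55×ρ = K_2, so ρ = (K_2 − K_1)/2.55 = 4.92135/2.55 = 1.93 g/cm³.

1.93 g/cm³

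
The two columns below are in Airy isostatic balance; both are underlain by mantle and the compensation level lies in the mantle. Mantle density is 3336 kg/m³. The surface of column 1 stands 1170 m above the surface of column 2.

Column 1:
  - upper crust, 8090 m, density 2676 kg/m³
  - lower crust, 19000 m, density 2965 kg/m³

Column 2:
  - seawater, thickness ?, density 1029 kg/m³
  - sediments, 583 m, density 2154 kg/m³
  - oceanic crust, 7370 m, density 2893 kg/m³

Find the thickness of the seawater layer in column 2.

Take the compensation level at the base of the deeper column (depth z_c below the surface of column 1) and equate Σ ρ_i t_i down to z_c; mantle fills any gap and the z_c terms cancel.
Column 1: 8090×2676 + 19000×2965 + (z_c − 27090)×3336
Column 2: 1170×0 + x×1029 + 583×2154 + 7370×2893 + (z_c − 1170 − 7953 − x)×3336
The z_c×3336 term appears on both sides and cancels. Collect the known terms of each column as K = Σ(ρt)_known − 3336 × (depth of known layers): K_1 = 77983840 − 3336×27090 = −12388400; K_2 = 22577192 − 3336×(1170 + 7953) = −7857136.
Balance: K_1 = K_2 − x×(3336 − 1029), so x = (K_2 − K_1)/(3336 − 1029) = 4531260/2307 = 1960 m.

1960 m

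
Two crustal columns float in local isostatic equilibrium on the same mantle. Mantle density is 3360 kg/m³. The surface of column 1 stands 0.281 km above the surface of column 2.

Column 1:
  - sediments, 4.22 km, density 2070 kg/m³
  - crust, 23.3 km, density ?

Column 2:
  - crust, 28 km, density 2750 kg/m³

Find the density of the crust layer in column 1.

Take the compensation level at the base of the deeper column (depth z_c below the surface of column 1) and equate Σ ρ_i t_i down to z_c; mantle fills any gap and the z_c terms cancel.
Column 1: 4.22×2070 + 23.3×ρ + (z_c − 27.52)×3360
Column 2: 0.281×0 + 28×2750 + (z_c − 0.281 − 28)×3360
The z_c×3360 term appears on both sides and cancels. Collect the known terms of each column as K = Σ(ρt)_known − 3360 × (depth of known layers): K_1 = 8735.4 − 3360×27.52 = −83731.8; K_2 = 77000 − 3360×(0.281 + 28) = −18024.16.
Balance: K_1 + 23.3×ρ = K_2, so ρ = (K_2 − K_1)/23.3 = 65707.6/23.3 = 2820 kg/m³.

2820 kg/m³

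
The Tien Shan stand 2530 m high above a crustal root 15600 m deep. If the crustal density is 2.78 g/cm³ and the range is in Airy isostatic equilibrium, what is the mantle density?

3.23 g/cm³

Airy balance: ρ_c h = (ρ_m − ρ_c) r → ρ_m = ρ_c (1 + h/r).
ρ_m = 2.78 × (1 + 2530 m/15600 m) = 3.23 g/cm³.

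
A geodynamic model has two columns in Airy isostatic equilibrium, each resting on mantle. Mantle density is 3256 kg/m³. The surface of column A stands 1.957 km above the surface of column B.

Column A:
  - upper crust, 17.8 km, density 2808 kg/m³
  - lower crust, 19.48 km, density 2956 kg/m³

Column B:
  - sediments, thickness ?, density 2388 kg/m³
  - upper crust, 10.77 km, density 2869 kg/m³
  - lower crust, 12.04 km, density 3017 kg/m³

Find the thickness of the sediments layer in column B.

Take the compensation level at the base of the deeper column (depth z_c below the surface of column A) and equate Σ ρ_i t_i down to z_c; mantle fills any gap and the z_c terms cancel.
Column A: 17.8×2808 + 19.48×2956 + (z_c − 37.28)×3256
Column B: 1.957×0 + x×2388 + 10.77×2869 + 12.04×3017 + (z_c − 1.957 − 22.81 − x)×3256
The z_c×3256 term appears on both sides and cancels. Collect the known terms of each column as K = Σ(ρt)_known − 3256 × (depth of known layers): K_A = 107565.28 − 3256×37.28 = −13818.4; K_B = 67223.81 − 3256×(1.957 + 22.81) = −13417.542.
Balance: K_A = K_B − x×(3256 − 2388), so x = (K_B − K_A)/(3256 − 2388) = 400.858/868 = 0.462 km.

0.462 km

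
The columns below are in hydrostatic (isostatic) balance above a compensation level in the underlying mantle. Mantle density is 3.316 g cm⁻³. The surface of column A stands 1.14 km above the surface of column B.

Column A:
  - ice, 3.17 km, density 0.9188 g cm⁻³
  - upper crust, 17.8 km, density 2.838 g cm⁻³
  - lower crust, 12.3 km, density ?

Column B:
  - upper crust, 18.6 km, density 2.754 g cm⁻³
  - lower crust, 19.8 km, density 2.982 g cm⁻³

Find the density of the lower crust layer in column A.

Take the compensation level at the base of the deeper column (depth z_c below the surface of column A) and equate Σ ρ_i t_i down to z_c; mantle fills any gap and the z_c terms cancel.
Column A: 3.17×0.9188 + 17.8×2.838 + 12.3×ρ + (z_c − 33.27)×3.316
Column B: 1.14×0 + 18.6×2.754 + 19.8×2.982 + (z_c − 1.14 − 38.4)×3.316
The z_c×3.316 term appears on both sides and cancels. Collect the known terms of each column as K = Σ(ρt)_known − 3.316 × (depth of known layers): K_A = 53.428996 − 3.316×33.27 = −56.894324; K_B = 110.268 − 3.316×(1.14 + 38.4) = −20.84664.
Balance: K_A + 12.3×ρ = K_B, so ρ = (K_B − K_A)/12.3 = 36.0477/12.3 = 2.93 g cm⁻³.

2.93 g cm⁻³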